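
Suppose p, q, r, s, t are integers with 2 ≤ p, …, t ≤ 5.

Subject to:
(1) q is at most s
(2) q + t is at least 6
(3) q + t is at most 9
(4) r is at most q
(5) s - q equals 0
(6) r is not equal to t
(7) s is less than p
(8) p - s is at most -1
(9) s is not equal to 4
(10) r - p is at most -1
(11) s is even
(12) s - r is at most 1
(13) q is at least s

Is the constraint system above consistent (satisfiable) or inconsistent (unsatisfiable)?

Unsatisfiable

Constraints 8, 10, and 12 give r − s ≥ -1, s − p ≥ 1, p − r ≥ 1.
Adding all 3 inequalities: the left sides telescope to 0, and the right sides sum to (-1) + 1 + 1 = 1. So 0 ≥ 1, which is false.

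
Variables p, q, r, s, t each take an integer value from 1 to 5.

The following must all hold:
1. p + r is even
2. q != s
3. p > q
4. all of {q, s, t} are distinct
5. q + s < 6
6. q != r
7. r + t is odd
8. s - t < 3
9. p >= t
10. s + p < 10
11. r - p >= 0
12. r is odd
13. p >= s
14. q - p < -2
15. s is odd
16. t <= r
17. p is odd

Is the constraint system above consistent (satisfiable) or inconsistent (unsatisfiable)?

Try p = 5, q = 1, r = 5, s = 3, t = 2.
Check constraint 5: q + s = 4; constraint 8: s - t = 1. The remaining constraints are straightforward to verify.

Satisfiable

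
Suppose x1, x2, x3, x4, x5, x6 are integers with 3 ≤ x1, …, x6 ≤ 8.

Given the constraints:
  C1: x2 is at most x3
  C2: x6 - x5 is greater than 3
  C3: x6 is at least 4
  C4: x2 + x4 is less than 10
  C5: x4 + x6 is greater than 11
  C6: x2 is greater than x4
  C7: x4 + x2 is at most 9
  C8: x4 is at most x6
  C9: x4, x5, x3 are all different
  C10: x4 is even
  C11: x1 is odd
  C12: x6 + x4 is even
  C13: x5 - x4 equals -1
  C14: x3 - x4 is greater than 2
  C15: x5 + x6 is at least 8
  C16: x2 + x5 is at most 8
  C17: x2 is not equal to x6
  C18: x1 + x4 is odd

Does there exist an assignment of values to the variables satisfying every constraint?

Satisfiable

The assignment x1 = 3, x2 = 5, x3 = 8, x4 = 4, x5 = 3, x6 = 8 works:
  constraint 2 holds since x6 - x5 = 5.
  constraint 4 holds since x2 + x4 = 9.
  constraint 5 holds since x4 + x6 = 12.
The rest check out directly.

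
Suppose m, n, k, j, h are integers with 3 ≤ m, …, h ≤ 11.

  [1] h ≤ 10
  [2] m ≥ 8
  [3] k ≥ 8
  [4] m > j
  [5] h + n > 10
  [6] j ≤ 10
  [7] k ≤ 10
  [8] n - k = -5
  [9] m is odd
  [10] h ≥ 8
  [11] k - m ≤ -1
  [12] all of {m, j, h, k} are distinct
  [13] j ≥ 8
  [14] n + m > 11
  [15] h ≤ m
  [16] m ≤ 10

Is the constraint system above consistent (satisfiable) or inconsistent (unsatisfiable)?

Unsatisfiable

Constraints 1, 2, 3, 6, 7, 10, 13, and 16 confine each of m, j, h, k to the 3 values {8, …, 10}.
Constraint 12 requires all 4 of them to be distinct, but only 3 values are available — impossible by the pigeonhole principle.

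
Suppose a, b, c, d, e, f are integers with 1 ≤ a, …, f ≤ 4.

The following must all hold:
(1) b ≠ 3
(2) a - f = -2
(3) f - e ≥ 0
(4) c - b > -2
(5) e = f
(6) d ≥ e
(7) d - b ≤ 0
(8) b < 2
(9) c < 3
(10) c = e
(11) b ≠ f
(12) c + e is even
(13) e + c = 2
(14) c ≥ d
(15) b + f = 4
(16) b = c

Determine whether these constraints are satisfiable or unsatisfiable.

From constraints 5, 10, and 16, b = c = e = f, so b = f. But constraint 11 says b ≠ f. Contradiction.

Unsatisfiable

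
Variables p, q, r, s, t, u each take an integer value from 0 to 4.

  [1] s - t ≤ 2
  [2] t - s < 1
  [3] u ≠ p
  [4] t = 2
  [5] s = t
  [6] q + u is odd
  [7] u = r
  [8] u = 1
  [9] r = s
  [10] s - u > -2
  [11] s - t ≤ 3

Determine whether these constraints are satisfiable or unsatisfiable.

Unsatisfiable

Constraint 8 fixes u = 1 and constraint 4 fixes t = 2. Constraints 5, 7, and 9 give u = r = s = t, so u = t. But 1 ≠ 2 — contradiction.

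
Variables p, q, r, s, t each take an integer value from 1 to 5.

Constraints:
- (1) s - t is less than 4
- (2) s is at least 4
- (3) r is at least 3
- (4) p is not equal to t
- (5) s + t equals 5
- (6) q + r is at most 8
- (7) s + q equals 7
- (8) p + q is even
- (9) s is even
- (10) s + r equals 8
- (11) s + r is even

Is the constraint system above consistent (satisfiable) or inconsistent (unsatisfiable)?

Satisfiable

One satisfying assignment is p = 3, q = 3, r = 4, s = 4, t = 1.
For the less obvious constraints — constraint 1: s - t = 3; constraint 5: s + t = 5; constraint 6: q + r = 7 — and the others hold by inspection.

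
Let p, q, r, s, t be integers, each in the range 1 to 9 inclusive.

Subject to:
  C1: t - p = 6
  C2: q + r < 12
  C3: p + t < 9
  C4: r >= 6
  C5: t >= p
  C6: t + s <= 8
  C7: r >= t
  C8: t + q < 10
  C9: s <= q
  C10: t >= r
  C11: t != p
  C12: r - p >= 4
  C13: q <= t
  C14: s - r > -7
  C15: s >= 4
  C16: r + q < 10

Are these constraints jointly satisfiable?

From constraints 4 and 10: t ≥ r ≥ 6. From constraint 15: s ≥ 4. Hence t + s ≥ 10. But constraint 6 requires t + s ≤ 8, and 8 < 10. Contradiction.

Unsatisfiable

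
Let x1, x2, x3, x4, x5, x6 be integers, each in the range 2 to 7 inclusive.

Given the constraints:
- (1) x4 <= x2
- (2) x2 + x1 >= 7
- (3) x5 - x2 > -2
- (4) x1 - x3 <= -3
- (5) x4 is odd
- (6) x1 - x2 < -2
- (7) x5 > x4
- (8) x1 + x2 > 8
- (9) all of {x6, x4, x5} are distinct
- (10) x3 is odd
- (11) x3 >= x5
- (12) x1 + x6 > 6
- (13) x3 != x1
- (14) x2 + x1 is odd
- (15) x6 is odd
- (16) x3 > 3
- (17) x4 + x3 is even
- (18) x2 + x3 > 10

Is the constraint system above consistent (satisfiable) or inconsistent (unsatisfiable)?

Satisfiable

Take x1 = 3, x2 = 6, x3 = 7, x4 = 3, x5 = 7, x6 = 5. Then constraint 2: x2 + x1 = 9; constraint 3: x5 - x2 = 1, and every other listed constraint is also met.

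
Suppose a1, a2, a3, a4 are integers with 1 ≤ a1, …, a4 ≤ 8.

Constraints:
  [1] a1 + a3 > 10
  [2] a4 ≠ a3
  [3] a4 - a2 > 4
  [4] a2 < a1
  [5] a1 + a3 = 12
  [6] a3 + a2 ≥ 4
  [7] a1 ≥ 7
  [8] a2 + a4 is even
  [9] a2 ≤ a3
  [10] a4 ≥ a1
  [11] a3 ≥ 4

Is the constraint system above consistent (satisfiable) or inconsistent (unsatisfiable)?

Take a1 = 7, a2 = 2, a3 = 5, a4 = 8. Then constraint 1: a1 + a3 = 12; constraint 3: a4 - a2 = 6; constraint 5: a1 + a3 = 12, and every other listed constraint is also met.

Satisfiable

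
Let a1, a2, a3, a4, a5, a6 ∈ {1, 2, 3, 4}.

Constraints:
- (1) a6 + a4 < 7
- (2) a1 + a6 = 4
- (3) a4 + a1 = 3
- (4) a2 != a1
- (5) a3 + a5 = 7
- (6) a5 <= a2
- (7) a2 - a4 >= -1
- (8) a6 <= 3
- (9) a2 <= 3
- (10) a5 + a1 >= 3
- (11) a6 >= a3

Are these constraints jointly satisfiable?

Unsatisfiable

From constraints 8 and 11: a3 ≤ a6 ≤ 3. From constraints 6 and 9: a5 ≤ a2 ≤ 3. Hence a3 + a5 ≤ 6. But constraint 5 requires a3 + a5 = 7, and 7 > 6. Contradiction.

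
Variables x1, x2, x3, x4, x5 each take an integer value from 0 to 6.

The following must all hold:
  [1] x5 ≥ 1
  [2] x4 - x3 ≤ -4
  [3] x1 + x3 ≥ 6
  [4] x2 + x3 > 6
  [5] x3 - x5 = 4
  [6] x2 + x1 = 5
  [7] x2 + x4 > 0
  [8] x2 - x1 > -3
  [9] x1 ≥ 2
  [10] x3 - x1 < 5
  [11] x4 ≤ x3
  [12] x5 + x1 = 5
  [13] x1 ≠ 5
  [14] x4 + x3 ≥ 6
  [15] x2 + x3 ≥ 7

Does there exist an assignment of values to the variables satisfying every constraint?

Satisfiable

Setting (x1, x2, x3, x4, x5) = (3, 2, 6, 0, 2) satisfies everything: constraint 2: x4 - x3 = -6; constraint 3: x1 + x3 = 9, and the others follow.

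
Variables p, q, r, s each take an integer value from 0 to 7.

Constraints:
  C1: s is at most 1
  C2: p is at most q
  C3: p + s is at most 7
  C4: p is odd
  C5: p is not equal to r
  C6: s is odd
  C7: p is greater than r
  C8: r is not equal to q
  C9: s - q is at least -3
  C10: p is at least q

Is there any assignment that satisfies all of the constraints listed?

Satisfiable

The assignment p = 3, q = 3, r = 0, s = 1 works:
  constraint 3 holds since p + s = 4.
  constraint 9 holds since s - q = -2.
The rest check out directly.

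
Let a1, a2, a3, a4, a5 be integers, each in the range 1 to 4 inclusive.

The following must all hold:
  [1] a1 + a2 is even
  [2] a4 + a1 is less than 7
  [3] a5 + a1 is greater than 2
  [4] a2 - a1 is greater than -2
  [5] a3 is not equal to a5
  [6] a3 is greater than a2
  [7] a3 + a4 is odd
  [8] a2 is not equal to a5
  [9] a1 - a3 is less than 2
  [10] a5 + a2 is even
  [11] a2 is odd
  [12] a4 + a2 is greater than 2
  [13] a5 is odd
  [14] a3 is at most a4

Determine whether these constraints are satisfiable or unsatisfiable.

Satisfiable

The assignment a1 = 1, a2 = 1, a3 = 2, a4 = 3, a5 = 3 works:
  constraint 2 holds since a4 + a1 = 4.
  constraint 3 holds since a5 + a1 = 4.
The rest check out directly.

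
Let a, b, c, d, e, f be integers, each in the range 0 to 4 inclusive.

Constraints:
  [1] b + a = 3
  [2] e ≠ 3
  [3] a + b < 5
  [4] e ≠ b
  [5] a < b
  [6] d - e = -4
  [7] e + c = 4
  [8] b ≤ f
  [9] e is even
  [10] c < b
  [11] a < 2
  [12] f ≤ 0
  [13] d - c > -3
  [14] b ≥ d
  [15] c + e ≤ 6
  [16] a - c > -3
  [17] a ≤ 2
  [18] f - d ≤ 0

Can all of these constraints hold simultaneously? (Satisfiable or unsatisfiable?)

Unsatisfiable

From constraints 8 and 12: b ≤ f ≤ 0. From constraint 17: a ≤ 2. Hence b + a ≤ 2. But constraint 1 requires b + a = 3, and 3 > 2. Contradiction.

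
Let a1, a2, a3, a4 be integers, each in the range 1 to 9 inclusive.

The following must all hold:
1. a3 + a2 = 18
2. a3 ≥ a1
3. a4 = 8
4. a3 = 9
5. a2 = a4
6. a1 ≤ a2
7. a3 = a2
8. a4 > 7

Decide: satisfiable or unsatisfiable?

Unsatisfiable

Constraint 4 fixes a3 = 9 and constraint 3 fixes a4 = 8. Constraints 5 and 7 give a3 = a2 = a4, so a3 = a4. But 9 ≠ 8 — contradiction.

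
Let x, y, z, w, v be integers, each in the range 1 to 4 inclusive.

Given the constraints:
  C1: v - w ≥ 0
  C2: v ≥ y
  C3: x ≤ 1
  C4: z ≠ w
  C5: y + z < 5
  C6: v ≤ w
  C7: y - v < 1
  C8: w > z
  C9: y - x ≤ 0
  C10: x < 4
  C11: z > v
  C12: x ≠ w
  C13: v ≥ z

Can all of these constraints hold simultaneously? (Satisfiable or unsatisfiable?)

Unsatisfiable

Constraints 1, 8, and 11 give w ≤ v, v < z, z < w. Chaining: w ≤ v < z < w, which forces w < w — impossible.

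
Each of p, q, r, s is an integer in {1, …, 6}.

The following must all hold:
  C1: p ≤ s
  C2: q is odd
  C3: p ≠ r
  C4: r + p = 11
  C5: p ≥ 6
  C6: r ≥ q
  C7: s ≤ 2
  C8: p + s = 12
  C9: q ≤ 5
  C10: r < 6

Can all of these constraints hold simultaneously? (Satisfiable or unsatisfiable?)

From constraint 5: p ≥ 6. From constraints 1 and 7: p ≤ s and s ≤ 2, so p ≤ 2. But 2 < 6, so no value of p works.

Unsatisfiable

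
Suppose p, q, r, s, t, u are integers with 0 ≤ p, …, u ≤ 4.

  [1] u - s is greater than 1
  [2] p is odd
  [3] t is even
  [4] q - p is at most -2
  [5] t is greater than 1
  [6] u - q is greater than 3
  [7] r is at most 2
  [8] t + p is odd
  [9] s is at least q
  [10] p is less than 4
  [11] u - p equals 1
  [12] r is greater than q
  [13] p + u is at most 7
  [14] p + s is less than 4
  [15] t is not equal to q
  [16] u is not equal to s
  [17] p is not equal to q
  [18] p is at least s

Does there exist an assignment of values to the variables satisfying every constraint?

Satisfiable

The assignment p = 3, q = 0, r = 1, s = 0, t = 4, u = 4 works:
  constraint 1 holds since u - s = 4.
  constraint 4 holds since q - p = -3.
  constraint 6 holds since u - q = 4.
The rest check out directly.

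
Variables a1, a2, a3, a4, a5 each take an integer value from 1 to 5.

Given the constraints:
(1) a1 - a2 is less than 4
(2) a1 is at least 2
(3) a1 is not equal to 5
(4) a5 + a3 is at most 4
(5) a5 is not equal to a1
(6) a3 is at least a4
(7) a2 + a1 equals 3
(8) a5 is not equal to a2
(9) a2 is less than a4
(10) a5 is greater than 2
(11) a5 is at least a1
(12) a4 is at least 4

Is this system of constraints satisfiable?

Unsatisfiable

From constraints 2 and 11: a5 ≥ a1 ≥ 2. From constraints 6 and 12: a3 ≥ a4 ≥ 4. Hence a5 + a3 ≥ 6. But constraint 4 requires a5 + a3 ≤ 4, and 4 < 6. Contradiction.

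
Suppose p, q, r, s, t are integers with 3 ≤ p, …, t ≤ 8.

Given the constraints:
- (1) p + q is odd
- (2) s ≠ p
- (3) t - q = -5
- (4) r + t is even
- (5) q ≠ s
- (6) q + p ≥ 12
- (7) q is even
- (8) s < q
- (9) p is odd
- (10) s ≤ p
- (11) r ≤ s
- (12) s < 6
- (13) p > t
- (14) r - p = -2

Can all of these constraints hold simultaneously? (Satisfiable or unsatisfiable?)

Satisfiable

Setting (p, q, r, s, t) = (5, 8, 3, 3, 3) satisfies everything: constraint 3: t - q = -5; constraint 6: q + p = 13, and the others follow.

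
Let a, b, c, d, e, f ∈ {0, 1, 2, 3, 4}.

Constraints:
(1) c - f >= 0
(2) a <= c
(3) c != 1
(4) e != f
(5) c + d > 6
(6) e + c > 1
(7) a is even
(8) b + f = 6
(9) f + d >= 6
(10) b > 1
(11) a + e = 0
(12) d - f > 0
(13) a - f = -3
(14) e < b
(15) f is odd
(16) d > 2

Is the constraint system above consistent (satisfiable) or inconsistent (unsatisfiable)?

Satisfiable

One satisfying assignment is a = 0, b = 3, c = 3, d = 4, e = 0, f = 3.
For the less obvious constraints — constraint 1: c - f = 0; constraint 5: c + d = 7; constraint 6: e + c = 3 — and the others hold by inspection.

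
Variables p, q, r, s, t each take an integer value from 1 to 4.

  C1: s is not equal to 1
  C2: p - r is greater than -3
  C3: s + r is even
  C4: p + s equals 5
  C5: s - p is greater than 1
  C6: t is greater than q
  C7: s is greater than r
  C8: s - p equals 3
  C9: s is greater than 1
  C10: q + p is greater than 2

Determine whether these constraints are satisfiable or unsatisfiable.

Satisfiable

One satisfying assignment is p = 1, q = 2, r = 2, s = 4, t = 3.
For the less obvious constraints — constraint 2: p - r = -1; constraint 4: p + s = 5; constraint 5: s - p = 3 — and the others hold by inspection.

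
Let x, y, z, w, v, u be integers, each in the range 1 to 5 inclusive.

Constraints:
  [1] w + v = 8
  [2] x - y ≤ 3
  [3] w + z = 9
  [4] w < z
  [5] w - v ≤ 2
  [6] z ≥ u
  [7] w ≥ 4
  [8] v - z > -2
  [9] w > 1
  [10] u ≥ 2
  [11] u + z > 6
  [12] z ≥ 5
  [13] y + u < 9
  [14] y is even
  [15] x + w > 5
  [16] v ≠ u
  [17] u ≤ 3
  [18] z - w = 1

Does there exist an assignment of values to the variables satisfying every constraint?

The assignment x = 4, y = 4, z = 5, w = 4, v = 4, u = 2 works:
  constraint 1 holds since w + v = 8.
  constraint 2 holds since x - y = 0.
  constraint 3 holds since w + z = 9.
The rest check out directly.

Satisfiable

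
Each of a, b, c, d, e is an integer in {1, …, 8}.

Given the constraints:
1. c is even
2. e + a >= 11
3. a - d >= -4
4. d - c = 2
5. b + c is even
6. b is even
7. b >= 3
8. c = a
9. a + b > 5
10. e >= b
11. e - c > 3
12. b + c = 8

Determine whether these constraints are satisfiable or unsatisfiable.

Satisfiable

One satisfying assignment is a = 4, b = 4, c = 4, d = 6, e = 8.
For the less obvious constraints — constraint 2: e + a = 12; constraint 3: a - d = -2; constraint 4: d - c = 2 — and the others hold by inspection.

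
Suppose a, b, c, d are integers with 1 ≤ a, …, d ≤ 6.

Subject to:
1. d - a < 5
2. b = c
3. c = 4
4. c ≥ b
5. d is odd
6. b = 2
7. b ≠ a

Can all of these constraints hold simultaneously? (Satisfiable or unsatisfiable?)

Unsatisfiable

Constraint 6 fixes b = 2 and constraint 3 fixes c = 4, but constraint 2 requires b = c. Since 2 ≠ 4, contradiction.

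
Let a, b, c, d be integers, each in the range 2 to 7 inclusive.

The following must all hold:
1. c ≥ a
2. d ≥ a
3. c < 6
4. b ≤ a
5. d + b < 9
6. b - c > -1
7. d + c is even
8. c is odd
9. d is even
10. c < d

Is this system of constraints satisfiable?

Constraint 9 makes d even and constraint 8 makes c odd, so d + c must be odd. Constraint 7 says d + c is even — contradiction.

Unsatisfiable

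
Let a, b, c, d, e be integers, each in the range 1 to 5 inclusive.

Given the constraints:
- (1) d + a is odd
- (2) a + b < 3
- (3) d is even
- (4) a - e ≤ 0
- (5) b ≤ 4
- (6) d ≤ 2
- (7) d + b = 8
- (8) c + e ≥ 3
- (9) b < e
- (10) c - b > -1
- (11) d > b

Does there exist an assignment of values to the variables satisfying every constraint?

Unsatisfiable

From constraint 6: d ≤ 2. From constraint 5: b ≤ 4. Hence d + b ≤ 6. But constraint 7 requires d + b = 8, and 8 > 6. Contradiction.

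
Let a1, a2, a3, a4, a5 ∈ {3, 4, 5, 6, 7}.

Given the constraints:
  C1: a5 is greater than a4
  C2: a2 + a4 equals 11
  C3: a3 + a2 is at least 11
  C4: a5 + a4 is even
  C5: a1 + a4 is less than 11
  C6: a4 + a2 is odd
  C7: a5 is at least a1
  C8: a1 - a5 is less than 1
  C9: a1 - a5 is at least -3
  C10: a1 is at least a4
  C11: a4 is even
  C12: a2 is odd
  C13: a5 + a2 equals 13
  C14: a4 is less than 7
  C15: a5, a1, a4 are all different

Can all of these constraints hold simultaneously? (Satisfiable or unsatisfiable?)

The assignment a1 = 5, a2 = 7, a3 = 5, a4 = 4, a5 = 6 works:
  constraint 2 holds since a2 + a4 = 11.
  constraint 3 holds since a3 + a2 = 12.
  constraint 5 holds since a1 + a4 = 9.
The rest check out directly.

Satisfiable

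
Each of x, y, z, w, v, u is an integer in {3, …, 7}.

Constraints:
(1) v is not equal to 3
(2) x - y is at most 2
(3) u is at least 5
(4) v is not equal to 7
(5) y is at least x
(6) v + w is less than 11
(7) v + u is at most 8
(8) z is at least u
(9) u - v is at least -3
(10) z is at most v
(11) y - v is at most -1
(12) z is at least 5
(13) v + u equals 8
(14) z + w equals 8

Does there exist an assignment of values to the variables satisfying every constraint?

Unsatisfiable

From constraints 10 and 12: v ≥ z ≥ 5. From constraint 3: u ≥ 5. Hence v + u ≥ 10. But constraint 7 requires v + u ≤ 8, and 8 < 10. Contradiction.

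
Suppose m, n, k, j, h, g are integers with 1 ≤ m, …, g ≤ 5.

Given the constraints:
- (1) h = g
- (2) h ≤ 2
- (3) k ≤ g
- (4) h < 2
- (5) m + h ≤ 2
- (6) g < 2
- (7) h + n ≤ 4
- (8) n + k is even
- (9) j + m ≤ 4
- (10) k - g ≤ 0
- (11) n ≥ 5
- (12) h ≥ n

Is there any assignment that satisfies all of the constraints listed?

From constraint 11: n ≥ 5. From constraints 2 and 12: n ≤ h and h ≤ 2, so n ≤ 2. But 2 < 5, so no value of n works.

Unsatisfiable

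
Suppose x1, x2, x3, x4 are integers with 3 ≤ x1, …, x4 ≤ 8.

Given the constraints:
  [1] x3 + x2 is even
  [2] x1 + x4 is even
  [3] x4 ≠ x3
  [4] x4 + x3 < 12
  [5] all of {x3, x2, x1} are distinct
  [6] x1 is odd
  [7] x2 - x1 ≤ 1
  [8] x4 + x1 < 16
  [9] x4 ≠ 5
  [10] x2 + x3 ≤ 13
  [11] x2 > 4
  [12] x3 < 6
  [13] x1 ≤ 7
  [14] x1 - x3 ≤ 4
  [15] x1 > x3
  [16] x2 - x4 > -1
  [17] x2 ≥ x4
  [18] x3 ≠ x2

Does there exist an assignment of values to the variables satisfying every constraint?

Satisfiable

One satisfying assignment is x1 = 7, x2 = 8, x3 = 4, x4 = 7.
For the less obvious constraints — constraint 4: x4 + x3 = 11; constraint 7: x2 - x1 = 1; constraint 8: x4 + x1 = 14 — and the others hold by inspection.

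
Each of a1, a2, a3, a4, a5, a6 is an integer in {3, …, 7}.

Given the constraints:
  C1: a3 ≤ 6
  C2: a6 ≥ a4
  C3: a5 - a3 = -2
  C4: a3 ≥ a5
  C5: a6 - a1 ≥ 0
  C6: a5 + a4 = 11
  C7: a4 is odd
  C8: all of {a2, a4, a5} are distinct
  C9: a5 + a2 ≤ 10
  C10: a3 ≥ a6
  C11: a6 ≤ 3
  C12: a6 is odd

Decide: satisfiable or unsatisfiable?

Unsatisfiable

From constraints 1 and 4: a5 ≤ a3 ≤ 6. From constraints 2 and 11: a4 ≤ a6 ≤ 3. Hence a5 + a4 ≤ 9. But constraint 6 requires a5 + a4 = 11, and 11 > 9. Contradiction.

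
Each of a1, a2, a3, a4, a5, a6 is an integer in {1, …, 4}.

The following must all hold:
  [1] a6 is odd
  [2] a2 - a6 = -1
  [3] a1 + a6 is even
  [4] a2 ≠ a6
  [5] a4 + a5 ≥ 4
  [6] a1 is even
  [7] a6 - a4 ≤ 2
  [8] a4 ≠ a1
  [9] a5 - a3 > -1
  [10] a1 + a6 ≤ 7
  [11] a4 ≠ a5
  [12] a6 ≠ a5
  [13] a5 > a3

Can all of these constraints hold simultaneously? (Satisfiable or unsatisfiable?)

Unsatisfiable

Constraint 6 makes a1 even and constraint 1 makes a6 odd, so a1 + a6 must be odd. Constraint 3 says a1 + a6 is even — contradiction.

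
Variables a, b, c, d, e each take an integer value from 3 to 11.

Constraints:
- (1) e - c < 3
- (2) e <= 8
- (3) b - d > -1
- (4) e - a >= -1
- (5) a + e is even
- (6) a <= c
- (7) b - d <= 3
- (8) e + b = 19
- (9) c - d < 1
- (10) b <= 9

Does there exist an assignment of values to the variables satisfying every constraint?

Unsatisfiable

From constraint 2: e ≤ 8. From constraint 10: b ≤ 9. Hence e + b ≤ 17. But constraint 8 requires e + b = 19, and 19 > 17. Contradiction.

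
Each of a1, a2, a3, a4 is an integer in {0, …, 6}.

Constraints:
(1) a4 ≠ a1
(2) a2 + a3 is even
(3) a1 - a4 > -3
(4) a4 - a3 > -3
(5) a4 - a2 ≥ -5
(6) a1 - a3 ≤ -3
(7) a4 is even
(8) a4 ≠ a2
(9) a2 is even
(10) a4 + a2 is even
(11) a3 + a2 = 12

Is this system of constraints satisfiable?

Satisfiable

Try a1 = 3, a2 = 6, a3 = 6, a4 = 4.
Check constraint 3: a1 - a4 = -1; constraint 4: a4 - a3 = -2. The remaining constraints are straightforward to verify.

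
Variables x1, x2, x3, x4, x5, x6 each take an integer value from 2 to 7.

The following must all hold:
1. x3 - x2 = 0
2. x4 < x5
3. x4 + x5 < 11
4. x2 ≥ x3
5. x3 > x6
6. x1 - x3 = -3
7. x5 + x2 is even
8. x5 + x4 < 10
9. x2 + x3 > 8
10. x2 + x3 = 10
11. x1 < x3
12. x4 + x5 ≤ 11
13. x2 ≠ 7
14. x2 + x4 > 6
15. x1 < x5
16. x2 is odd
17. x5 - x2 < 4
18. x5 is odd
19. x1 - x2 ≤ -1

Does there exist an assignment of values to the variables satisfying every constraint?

Satisfiable

Setting (x1, x2, x3, x4, x5, x6) = (2, 5, 5, 2, 7, 3) satisfies everything: constraint 1: x3 - x2 = 0; constraint 3: x4 + x5 = 9; constraint 6: x1 - x3 = -3, and the others follow.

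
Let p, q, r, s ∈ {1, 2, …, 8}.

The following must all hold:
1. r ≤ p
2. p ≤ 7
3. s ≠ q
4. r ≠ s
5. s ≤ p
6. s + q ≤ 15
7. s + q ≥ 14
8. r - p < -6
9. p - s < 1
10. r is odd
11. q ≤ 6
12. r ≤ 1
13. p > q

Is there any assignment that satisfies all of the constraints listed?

Unsatisfiable

From constraints 2 and 5: s ≤ p ≤ 7. From constraint 11: q ≤ 6. Hence s + q ≤ 13. But constraint 7 requires s + q ≥ 14, and 14 > 13. Contradiction.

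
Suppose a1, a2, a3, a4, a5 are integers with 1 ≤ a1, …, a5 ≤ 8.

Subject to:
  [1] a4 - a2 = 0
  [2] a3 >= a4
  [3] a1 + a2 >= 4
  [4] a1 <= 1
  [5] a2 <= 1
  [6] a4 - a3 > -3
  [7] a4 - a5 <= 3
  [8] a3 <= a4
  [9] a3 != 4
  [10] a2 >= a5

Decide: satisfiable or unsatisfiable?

Unsatisfiable

From constraint 4: a1 ≤ 1. From constraint 5: a2 ≤ 1. Hence a1 + a2 ≤ 2. But constraint 3 requires a1 + a2 ≥ 4, and 4 > 2. Contradiction.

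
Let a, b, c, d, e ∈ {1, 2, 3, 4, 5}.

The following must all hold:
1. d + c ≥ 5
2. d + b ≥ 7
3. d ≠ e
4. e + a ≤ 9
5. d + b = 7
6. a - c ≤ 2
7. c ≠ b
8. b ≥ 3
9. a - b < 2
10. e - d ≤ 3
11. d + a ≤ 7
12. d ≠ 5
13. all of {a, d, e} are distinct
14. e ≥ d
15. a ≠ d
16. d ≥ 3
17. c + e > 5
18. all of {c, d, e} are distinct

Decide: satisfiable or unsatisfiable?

Satisfiable

One satisfying assignment is a = 4, b = 4, c = 2, d = 3, e = 5.
For the less obvious constraints — constraint 1: d + c = 5; constraint 2: d + b = 7 — and the others hold by inspection.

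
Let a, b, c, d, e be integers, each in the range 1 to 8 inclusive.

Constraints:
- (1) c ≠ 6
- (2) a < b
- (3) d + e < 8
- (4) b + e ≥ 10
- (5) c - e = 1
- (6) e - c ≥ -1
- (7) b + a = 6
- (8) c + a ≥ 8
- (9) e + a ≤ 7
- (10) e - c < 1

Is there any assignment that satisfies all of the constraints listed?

Try a = 1, b = 5, c = 7, d = 1, e = 6.
Check constraint 3: d + e = 7; constraint 4: b + e = 11; constraint 5: c - e = 1. The remaining constraints are straightforward to verify.

Satisfiable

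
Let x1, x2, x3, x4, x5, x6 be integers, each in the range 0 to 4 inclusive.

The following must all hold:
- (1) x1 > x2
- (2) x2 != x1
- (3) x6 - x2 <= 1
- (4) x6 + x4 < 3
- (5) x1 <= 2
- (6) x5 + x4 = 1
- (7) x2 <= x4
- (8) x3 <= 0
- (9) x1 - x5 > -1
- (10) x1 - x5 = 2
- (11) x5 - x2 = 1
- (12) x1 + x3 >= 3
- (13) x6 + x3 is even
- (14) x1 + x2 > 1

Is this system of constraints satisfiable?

From constraint 5: x1 ≤ 2. From constraint 8: x3 ≤ 0. Hence x1 + x3 ≤ 2. But constraint 12 requires x1 + x3 ≥ 3, and 3 > 2. Contradiction.

Unsatisfiable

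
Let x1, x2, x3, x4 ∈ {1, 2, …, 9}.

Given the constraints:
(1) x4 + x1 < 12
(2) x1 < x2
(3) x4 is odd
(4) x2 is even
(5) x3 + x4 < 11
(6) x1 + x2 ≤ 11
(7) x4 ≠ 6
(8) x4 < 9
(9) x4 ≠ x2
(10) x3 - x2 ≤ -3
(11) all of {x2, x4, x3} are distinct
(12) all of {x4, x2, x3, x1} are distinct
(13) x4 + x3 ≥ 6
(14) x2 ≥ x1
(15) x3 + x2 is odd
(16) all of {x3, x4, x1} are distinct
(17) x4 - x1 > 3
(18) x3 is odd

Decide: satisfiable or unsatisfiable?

Satisfiable

The assignment x1 = 3, x2 = 6, x3 = 1, x4 = 7 works:
  constraint 1 holds since x4 + x1 = 10.
  constraint 5 holds since x3 + x4 = 8.
The rest check out directly.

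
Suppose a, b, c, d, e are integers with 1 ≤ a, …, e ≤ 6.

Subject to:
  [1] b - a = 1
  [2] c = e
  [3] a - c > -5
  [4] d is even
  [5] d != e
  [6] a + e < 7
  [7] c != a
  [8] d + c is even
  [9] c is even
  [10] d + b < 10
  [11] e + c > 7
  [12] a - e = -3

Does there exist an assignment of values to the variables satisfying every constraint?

Satisfiable

One satisfying assignment is a = 1, b = 2, c = 4, d = 6, e = 4.
For the less obvious constraints — constraint 1: b - a = 1; constraint 3: a - c = -3 — and the others hold by inspection.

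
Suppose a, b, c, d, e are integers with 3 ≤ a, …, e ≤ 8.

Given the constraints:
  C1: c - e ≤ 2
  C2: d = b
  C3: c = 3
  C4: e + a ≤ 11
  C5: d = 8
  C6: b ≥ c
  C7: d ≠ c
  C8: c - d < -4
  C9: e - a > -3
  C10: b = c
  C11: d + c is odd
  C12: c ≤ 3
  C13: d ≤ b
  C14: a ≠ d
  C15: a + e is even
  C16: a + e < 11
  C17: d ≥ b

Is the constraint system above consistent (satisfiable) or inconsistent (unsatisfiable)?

Constraint 5 fixes d = 8 and constraint 3 fixes c = 3. Constraints 2 and 10 give d = b = c, so d = c. But 8 ≠ 3 — contradiction.

Unsatisfiable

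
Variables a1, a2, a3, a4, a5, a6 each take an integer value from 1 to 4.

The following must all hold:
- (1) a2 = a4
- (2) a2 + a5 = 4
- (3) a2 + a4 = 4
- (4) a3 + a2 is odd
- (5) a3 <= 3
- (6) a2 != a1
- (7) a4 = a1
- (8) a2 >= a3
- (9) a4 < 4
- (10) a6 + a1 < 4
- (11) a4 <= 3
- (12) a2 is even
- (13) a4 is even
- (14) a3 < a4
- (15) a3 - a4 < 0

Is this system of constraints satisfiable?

Unsatisfiable

From constraints 1 and 7, a2 = a4 = a1, so a2 = a1. But constraint 6 says a2 ≠ a1. Contradiction.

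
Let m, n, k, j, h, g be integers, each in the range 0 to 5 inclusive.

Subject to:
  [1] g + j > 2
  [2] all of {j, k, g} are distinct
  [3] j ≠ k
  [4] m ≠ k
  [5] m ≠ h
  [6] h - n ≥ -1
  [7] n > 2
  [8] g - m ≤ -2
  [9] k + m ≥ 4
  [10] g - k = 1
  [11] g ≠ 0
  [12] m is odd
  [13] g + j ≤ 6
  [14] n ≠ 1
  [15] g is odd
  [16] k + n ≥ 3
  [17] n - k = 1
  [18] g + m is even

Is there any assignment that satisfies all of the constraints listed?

Setting (m, n, k, j, h, g) = (5, 3, 2, 0, 3, 3) satisfies everything: constraint 1: g + j = 3; constraint 6: h - n = 0; constraint 8: g - m = -2, and the others follow.

Satisfiable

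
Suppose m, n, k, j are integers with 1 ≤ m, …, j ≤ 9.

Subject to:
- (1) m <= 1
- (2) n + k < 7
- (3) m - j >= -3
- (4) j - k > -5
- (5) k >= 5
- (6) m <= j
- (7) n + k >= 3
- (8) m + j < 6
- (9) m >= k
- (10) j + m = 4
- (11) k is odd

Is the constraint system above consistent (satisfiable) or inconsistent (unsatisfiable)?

From constraints 5 and 9: m ≥ k and k ≥ 5, so m ≥ 5. From constraint 1: m ≤ 1. But 1 < 5, so no value of m works.

Unsatisfiable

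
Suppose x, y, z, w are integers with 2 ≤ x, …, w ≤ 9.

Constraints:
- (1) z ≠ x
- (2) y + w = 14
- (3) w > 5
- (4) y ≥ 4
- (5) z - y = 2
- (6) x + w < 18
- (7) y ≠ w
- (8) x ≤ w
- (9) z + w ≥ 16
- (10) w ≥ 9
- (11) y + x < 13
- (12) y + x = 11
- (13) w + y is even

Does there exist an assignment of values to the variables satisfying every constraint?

Satisfiable

The assignment x = 6, y = 5, z = 7, w = 9 works:
  constraint 2 holds since y + w = 14.
  constraint 5 holds since z - y = 2.
  constraint 6 holds since x + w = 15.
The rest check out directly.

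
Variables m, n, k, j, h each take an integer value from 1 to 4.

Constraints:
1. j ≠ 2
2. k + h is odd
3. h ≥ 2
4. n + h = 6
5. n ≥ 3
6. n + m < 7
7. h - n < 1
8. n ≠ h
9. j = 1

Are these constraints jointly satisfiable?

Satisfiable

Take m = 2, n = 4, k = 1, j = 1, h = 2. Then constraint 4: n + h = 6; constraint 6: n + m = 6, and every other listed constraint is also met.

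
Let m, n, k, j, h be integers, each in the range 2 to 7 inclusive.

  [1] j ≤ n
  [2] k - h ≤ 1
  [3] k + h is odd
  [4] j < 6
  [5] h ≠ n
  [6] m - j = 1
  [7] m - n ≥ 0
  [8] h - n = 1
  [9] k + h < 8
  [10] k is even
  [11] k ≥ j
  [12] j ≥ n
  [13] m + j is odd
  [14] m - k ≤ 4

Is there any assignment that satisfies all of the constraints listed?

The assignment m = 3, n = 2, k = 2, j = 2, h = 3 works:
  constraint 2 holds since k - h = -1.
  constraint 6 holds since m - j = 1.
  constraint 7 holds since m - n = 1.
The rest check out directly.

Satisfiable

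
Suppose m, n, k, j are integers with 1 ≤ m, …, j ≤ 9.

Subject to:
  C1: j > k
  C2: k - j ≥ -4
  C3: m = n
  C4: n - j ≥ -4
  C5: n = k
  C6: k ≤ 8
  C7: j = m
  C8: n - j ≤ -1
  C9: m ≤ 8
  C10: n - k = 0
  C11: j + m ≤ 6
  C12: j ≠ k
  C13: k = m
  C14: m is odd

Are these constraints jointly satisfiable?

From constraints 3, 5, and 7, j = m = n = k, so j = k. But constraint 12 says j ≠ k. Contradiction.

Unsatisfiable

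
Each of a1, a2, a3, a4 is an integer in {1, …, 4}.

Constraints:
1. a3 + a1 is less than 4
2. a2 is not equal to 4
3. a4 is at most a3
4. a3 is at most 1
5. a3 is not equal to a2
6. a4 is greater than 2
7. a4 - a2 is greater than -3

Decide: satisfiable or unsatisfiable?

Unsatisfiable

From constraint 6: a4 ≥ 3. From constraints 3 and 4: a4 ≤ a3 and a3 ≤ 1, so a4 ≤ 1. But 1 < 3, so no value of a4 works.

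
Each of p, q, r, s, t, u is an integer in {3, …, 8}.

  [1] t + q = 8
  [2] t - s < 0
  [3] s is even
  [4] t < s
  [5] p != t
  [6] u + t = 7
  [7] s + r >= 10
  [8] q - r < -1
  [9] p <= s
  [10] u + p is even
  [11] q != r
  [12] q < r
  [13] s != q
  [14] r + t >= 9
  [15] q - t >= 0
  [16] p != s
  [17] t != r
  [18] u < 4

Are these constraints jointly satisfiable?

Setting (p, q, r, s, t, u) = (3, 4, 7, 6, 4, 3) satisfies everything: constraint 1: t + q = 8; constraint 2: t - s = -2; constraint 6: u + t = 7, and the others follow.

Satisfiable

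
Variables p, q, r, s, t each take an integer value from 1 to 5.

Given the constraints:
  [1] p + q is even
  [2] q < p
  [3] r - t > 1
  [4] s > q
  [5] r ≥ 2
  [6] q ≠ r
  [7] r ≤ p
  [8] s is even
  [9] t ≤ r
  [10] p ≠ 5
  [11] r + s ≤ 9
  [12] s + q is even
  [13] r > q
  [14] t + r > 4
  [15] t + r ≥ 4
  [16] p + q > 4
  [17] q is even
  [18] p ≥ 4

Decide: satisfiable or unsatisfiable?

Setting (p, q, r, s, t) = (4, 2, 4, 4, 1) satisfies everything: constraint 3: r - t = 3; constraint 11: r + s = 8; constraint 14: t + r = 5, and the others follow.

Satisfiable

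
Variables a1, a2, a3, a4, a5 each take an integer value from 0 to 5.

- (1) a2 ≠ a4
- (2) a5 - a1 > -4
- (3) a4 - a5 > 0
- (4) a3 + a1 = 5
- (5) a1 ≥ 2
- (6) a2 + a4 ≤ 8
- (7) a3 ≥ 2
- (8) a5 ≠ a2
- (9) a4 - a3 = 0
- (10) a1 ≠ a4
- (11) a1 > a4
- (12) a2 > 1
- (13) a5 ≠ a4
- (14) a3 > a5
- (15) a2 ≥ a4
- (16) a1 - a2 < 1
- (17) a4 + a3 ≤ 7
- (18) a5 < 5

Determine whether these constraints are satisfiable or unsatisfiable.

The assignment a1 = 3, a2 = 3, a3 = 2, a4 = 2, a5 = 1 works:
  constraint 2 holds since a5 - a1 = -2.
  constraint 3 holds since a4 - a5 = 1.
The rest check out directly.

Satisfiable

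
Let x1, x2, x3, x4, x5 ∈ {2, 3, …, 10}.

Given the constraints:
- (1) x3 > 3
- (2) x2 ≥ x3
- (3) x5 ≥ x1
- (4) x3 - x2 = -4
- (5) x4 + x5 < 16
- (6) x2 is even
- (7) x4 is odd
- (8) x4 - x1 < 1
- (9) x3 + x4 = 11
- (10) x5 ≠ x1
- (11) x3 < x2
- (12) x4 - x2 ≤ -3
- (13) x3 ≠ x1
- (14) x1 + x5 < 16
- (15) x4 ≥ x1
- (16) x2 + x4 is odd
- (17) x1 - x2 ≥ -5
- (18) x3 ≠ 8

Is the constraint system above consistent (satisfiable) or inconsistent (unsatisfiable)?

Satisfiable

Setting (x1, x2, x3, x4, x5) = (5, 10, 6, 5, 8) satisfies everything: constraint 4: x3 - x2 = -4; constraint 5: x4 + x5 = 13, and the others follow.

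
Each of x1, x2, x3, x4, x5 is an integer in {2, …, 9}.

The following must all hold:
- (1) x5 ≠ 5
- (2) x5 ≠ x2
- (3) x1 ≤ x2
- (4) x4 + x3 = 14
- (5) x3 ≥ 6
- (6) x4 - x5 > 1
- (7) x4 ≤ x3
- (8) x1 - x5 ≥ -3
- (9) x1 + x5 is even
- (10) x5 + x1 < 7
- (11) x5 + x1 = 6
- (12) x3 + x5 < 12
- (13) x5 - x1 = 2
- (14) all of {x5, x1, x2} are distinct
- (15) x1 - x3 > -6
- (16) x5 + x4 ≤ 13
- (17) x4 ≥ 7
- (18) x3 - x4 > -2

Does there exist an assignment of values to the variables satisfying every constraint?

Take x1 = 2, x2 = 9, x3 = 7, x4 = 7, x5 = 4. Then constraint 4: x4 + x3 = 14; constraint 6: x4 - x5 = 3; constraint 8: x1 - x5 = -2, and every other listed constraint is also met.

Satisfiable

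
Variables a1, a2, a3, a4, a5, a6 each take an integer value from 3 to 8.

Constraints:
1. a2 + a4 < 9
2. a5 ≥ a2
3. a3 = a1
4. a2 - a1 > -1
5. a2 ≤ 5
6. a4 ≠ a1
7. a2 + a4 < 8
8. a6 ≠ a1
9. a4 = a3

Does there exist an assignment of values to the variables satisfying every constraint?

Unsatisfiable

From constraints 3 and 9, a4 = a3 = a1, so a4 = a1. But constraint 6 says a4 ≠ a1. Contradiction.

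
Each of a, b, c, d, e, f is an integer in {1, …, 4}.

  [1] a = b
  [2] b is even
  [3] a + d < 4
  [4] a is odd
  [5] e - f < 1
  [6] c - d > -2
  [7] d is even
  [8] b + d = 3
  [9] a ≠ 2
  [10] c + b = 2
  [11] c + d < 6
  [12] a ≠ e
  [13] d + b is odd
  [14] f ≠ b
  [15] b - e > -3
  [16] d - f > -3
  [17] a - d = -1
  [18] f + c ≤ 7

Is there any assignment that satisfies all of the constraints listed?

Constraint 7 makes d even and constraint 2 makes b even, so d + b must be even. Constraint 13 says d + b is odd — contradiction.

Unsatisfiable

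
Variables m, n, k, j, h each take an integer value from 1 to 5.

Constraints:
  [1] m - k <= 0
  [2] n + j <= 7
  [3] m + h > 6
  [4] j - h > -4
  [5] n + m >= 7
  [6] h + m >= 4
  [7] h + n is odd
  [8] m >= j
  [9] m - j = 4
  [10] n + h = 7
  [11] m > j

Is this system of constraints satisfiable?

Take m = 5, n = 5, k = 5, j = 1, h = 2. Then constraint 1: m - k = 0; constraint 2: n + j = 6; constraint 3: m + h = 7, and every other listed constraint is also met.

Satisfiable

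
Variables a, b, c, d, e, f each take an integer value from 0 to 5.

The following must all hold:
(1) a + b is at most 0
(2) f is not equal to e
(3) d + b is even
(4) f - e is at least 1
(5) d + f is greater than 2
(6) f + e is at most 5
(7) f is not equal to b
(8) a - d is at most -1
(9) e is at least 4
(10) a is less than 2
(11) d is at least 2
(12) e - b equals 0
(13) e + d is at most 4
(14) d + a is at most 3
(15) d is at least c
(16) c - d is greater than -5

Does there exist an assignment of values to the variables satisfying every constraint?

Unsatisfiable

From constraint 9: e ≥ 4. From constraint 11: d ≥ 2. Hence e + d ≥ 6. But constraint 13 requires e + d ≤ 4, and 4 < 6. Contradiction.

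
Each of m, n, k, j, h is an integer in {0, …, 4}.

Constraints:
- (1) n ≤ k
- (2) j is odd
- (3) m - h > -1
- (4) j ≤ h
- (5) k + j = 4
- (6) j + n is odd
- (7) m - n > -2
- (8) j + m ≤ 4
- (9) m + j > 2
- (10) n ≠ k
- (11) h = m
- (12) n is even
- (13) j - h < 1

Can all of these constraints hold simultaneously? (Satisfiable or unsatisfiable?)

Take m = 2, n = 2, k = 3, j = 1, h = 2. Then constraint 3: m - h = 0; constraint 5: k + j = 4, and every other listed constraint is also met.

Satisfiable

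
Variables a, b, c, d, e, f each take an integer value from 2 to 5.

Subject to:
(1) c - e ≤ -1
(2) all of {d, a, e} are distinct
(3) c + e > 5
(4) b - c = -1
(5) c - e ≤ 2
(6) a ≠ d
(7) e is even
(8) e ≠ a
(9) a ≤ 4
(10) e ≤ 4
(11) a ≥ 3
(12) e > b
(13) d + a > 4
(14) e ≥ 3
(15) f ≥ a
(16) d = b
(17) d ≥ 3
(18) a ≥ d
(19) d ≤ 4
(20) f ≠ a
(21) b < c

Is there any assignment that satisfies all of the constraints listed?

Unsatisfiable

Constraints 9, 10, 11, 14, 17, and 19 confine each of d, a, e to the 2 values {3, 4}.
Constraint 2 requires all 3 of them to be distinct, but only 2 values are available — impossible by the pigeonhole principle.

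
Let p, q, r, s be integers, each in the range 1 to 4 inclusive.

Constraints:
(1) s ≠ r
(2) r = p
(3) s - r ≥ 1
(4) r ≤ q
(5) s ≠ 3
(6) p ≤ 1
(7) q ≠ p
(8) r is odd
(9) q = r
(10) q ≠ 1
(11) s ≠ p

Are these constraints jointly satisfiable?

Unsatisfiable

From constraints 2 and 9, q = r = p, so q = p. But constraint 7 says q ≠ p. Contradiction.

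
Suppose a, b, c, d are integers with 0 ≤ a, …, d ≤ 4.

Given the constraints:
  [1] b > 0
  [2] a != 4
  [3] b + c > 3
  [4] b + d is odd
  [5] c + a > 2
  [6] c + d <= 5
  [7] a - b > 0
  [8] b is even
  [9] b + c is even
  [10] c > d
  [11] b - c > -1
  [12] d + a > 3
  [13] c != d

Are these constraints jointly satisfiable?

Satisfiable

One satisfying assignment is a = 3, b = 2, c = 2, d = 1.
For the less obvious constraints — constraint 3: b + c = 4; constraint 5: c + a = 5; constraint 6: c + d = 3 — and the others hold by inspection.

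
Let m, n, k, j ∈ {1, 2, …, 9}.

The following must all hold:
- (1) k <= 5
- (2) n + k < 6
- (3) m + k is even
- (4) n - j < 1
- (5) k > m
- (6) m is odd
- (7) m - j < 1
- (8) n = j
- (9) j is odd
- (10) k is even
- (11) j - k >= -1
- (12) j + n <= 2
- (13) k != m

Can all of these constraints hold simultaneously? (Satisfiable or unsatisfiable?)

Unsatisfiable

Constraint 6 makes m odd and constraint 10 makes k even, so m + k must be odd. Constraint 3 says m + k is even — contradiction.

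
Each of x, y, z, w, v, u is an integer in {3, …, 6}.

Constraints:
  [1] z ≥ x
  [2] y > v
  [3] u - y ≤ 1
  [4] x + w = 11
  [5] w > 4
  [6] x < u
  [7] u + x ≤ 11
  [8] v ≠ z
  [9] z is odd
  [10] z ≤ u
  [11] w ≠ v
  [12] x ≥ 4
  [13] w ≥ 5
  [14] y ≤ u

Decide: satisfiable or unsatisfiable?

Take x = 5, y = 5, z = 5, w = 6, v = 4, u = 6. Then constraint 3: u - y = 1; constraint 4: x + w = 11; constraint 7: u + x = 11, and every other listed constraint is also met.

Satisfiable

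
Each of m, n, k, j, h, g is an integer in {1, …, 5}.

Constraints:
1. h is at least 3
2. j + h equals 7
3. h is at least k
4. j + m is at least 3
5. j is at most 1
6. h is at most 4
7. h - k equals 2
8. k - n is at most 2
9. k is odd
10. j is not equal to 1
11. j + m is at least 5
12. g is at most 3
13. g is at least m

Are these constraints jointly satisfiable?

From constraint 5: j ≤ 1. From constraints 12 and 13: m ≤ g ≤ 3. Hence j + m ≤ 4. But constraint 11 requires j + m ≥ 5, and 5 > 4. Contradiction.

Unsatisfiable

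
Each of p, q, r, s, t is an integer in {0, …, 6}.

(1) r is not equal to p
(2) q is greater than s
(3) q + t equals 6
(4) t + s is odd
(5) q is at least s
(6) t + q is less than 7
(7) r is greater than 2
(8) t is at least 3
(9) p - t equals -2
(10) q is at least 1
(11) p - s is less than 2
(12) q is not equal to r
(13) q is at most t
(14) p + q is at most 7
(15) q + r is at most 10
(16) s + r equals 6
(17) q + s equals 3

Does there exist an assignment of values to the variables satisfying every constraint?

Satisfiable

Setting (p, q, r, s, t) = (2, 2, 5, 1, 4) satisfies everything: constraint 3: q + t = 6; constraint 6: t + q = 6, and the others follow.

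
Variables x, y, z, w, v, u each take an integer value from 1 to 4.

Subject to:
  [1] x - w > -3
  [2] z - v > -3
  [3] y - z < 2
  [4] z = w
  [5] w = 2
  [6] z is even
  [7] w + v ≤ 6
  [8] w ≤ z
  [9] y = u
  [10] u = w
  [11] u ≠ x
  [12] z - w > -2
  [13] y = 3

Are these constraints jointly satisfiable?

Constraint 13 fixes y = 3 and constraint 5 fixes w = 2. Constraints 9 and 10 give y = u = w, so y = w. But 3 ≠ 2 — contradiction.

Unsatisfiable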